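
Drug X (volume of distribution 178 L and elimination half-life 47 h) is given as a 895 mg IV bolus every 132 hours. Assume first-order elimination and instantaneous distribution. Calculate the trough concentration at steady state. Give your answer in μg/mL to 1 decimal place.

0.8 μg/mL

τ/t½ = 132/47 ≈ 2.8085, so fraction remaining f = (1/2)^(132/47) ≈ 0.1427.
Accumulation ratio R = 1/(1 − f) ≈ 1/0.8573 ≈ 1.1665.
Each bolus raises the concentration by D/Vd = 895/178 ≈ 5.028 μg/mL.
Cmax,ss = C₀/(1 − f) ≈ 5.028/0.8573 ≈ 5.865 μg/mL.
One interval later, Cmin,ss = Cmax,ss·e^(−kτ) ≈ 5.865 × 0.1427 ≈ 0.837 μg/mL.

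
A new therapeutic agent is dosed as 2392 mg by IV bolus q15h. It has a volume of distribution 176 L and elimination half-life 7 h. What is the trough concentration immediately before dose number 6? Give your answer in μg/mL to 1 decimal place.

f = (1/2)^(τ/t½) = (1/2)^(15/7) ≈ 0.2264.
C₀ = D/Vd = 2392/176 ≈ 13.591 μg/mL.
Before the 6th dose, 5 doses have been given. Superposition: Cmin = C₀·(f + f² + … + f^5).
≈ 13.591 × (0.2264 + 0.0513 + 0.0116 + 0.0026 + 0.0006) ≈ 13.591 × 0.2925 ≈ 3.975 μg/mL.

4.0 μg/mL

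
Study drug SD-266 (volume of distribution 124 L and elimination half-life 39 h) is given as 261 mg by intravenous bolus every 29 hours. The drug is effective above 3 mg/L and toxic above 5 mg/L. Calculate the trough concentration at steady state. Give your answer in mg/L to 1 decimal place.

τ/t½ = 29/39 ≈ 0.74359, so fraction remaining f = (1/2)^(29/39) ≈ 0.5973.
Accumulation ratio R = 1/(1 − f) ≈ 1/0.4027 ≈ 2.4832.
Each bolus raises the concentration by D/Vd = 261/124 ≈ 2.105 mg/L.
Cmax,ss = C₀/(1 − f) ≈ 2.105/0.4027 ≈ 5.227 mg/L.
Steady-state trough Cmin,ss = Cmax,ss·f ≈ 5.227 × 0.5973 ≈ 3.122 mg/L.
Trough 3.1 mg/L vs MEC 3 mg/L: adequate.

3.1 mg/L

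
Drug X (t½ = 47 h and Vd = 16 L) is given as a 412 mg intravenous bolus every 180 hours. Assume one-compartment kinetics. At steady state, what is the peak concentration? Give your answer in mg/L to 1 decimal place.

27.7 mg/L

Over one 180-h interval, 180/47 ≈ 3.8298 half-lives elapse, leaving f ≈ 0.0703 of each dose.
Accumulation ratio R = 1/(1 − f) ≈ 1/0.9297 ≈ 1.0756.
Each bolus raises the concentration by D/Vd = 412/16 ≈ 25.750 mg/L.
Cmax,ss = C₀/(1 − f) ≈ 25.750/0.9297 ≈ 27.697 mg/L.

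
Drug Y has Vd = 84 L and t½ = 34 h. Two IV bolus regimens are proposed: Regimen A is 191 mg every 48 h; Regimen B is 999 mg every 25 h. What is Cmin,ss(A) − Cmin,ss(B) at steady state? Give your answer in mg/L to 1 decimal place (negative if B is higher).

Regimen A: f = (1/2)^(48/34) ≈ 0.3759; Cmin,ss = (191/84)·f/(1−f) ≈ 1.370 mg/L.
Regimen B: f = (1/2)^(25/34) ≈ 0.6007; Cmin,ss = (999/84)·f/(1−f) ≈ 17.891 mg/L.
Difference ≈ 1.370 − 17.891 ≈ -16.521 mg/L.

-16.5 mg/L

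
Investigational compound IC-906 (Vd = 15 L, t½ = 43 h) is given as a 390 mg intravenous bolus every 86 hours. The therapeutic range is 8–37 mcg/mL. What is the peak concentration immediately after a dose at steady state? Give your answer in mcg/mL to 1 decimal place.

The dosing interval is 2 half-lives, so f = 2^(−2) = 0.25.
Accumulation ratio R = 1/(1 − f) = 1/0.75 = 4/3.
Single-dose peak C₀ = D/Vd = 390/15 = 26 mcg/mL.
Steady-state peak Cmax,ss = C₀·R = 26 × 4/3 ≈ 34.667 mcg/mL.
Peak 34.7 mcg/mL vs MTC 37 mcg/mL: below toxic threshold.

34.7 mcg/mL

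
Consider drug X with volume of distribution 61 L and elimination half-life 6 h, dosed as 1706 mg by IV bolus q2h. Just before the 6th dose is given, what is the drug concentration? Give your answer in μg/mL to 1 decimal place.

73.7 μg/mL

f = (1/2)^(τ/t½) = (1/2)^(2/6) ≈ 0.7937.
C₀ = D/Vd = 1706/61 ≈ 27.967 μg/mL.
Before the 6th dose, 5 doses have been given. Superposition: Cmin = C₀·(f + f² + … + f^5).
≈ 27.967 × (0.7937 + 0.6300 + 0.5000 + 0.3968 + 0.3150) ≈ 27.967 × 2.6355 ≈ 73.707 μg/mL.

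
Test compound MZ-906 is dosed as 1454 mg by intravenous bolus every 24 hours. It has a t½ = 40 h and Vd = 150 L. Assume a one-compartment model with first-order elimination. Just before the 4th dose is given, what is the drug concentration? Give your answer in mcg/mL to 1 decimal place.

f = (1/2)^(τ/t½) = (1/2)^(24/40) ≈ 0.6598.
C₀ = D/Vd = 1454/150 ≈ 9.693 mcg/mL.
Before the 4th dose, 3 doses have been given. Superposition: Cmin = C₀·(f + f² + … + f^3).
≈ 9.693 × (0.6598 + 0.4353 + 0.2872) ≈ 9.693 × 1.3823 ≈ 13.399 mcg/mL.

13.4 mcg/mL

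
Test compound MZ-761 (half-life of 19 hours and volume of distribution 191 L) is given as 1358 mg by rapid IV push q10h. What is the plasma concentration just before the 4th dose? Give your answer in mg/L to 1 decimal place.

f = (1/2)^(τ/t½) = (1/2)^(10/19) ≈ 0.6943.
C₀ = D/Vd = 1358/191 ≈ 7.110 mg/L.
Before the 4th dose, 3 doses have been given. Superposition: Cmin = C₀·(f + f² + … + f^3).
≈ 7.110 × (0.6943 + 0.4821 + 0.3347) ≈ 7.110 × 1.5111 ≈ 10.744 mg/L.

10.7 mg/L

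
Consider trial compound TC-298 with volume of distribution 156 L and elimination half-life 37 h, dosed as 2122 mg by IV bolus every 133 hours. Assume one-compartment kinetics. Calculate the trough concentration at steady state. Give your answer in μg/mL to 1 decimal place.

τ/t½ = 133/37 ≈ 3.5946, so fraction remaining f = (1/2)^(133/37) ≈ 0.0828.
At steady state, accumulation factor R = 1/(1 − e^(−kτ)) ≈ 1.0903.
Single-dose peak C₀ = D/Vd = 2122/156 ≈ 13.603 μg/mL.
Cmax,ss = C₀/(1 − f) ≈ 13.603/0.9172 ≈ 14.831 μg/mL.
One interval later, Cmin,ss = Cmax,ss·e^(−kτ) ≈ 14.831 × 0.0828 ≈ 1.228 μg/mL.

1.2 μg/mL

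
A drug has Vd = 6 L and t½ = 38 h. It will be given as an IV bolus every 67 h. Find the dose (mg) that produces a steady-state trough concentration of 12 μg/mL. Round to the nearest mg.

τ/t½ = 67/38 ≈ 1.7632, so f = (1/2)^(67/38) ≈ 0.294603.
Cmin,ss = (D/Vd)·f/(1−f), so D = Cmin,ss·Vd·(1−f)/f.
D = 12 × 6 × (1−f)/f ≈ 12 × 6 × 2.39440 ≈ 172.40 mg.

172 mg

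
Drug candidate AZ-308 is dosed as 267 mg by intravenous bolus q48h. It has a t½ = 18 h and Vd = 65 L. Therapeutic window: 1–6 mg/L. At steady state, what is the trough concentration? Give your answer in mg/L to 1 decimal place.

0.8 mg/L

Over one 48-h interval, 48/18 ≈ 2.6667 half-lives elapse, leaving f ≈ 0.1575 of each dose.
At steady state, accumulation factor R = 1/(1 − e^(−kτ)) ≈ 1.1869.
Single-dose peak C₀ = D/Vd = 267/65 ≈ 4.108 mg/L.
Cmax,ss = C₀/(1 − f) ≈ 4.108/0.8425 ≈ 4.876 mg/L.
Steady-state trough Cmin,ss = Cmax,ss·f ≈ 4.876 × 0.1575 ≈ 0.768 mg/L.
Trough 0.8 mg/L vs MEC 1 mg/L: subtherapeutic.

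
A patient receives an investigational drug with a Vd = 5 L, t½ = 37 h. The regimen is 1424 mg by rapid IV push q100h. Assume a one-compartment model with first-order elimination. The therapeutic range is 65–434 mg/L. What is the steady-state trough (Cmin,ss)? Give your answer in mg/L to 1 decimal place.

51.7 mg/L

k = ln2/t½ = ln2/37 ≈ 0.018734 h⁻¹; fraction remaining f = e^(−kτ) = e^(−0.018734×100) ≈ 0.1536.
Accumulation ratio R = 1/(1 − f) ≈ 1/0.8464 ≈ 1.1815.
Each bolus raises the concentration by D/Vd = 1424/5 ≈ 284.800 mg/L.
Steady-state peak Cmax,ss = C₀·R ≈ 284.800 × 1.1815 ≈ 336.491 mg/L.
One interval later, Cmin,ss = Cmax,ss·e^(−kτ) ≈ 336.491 × 0.1536 ≈ 51.685 mg/L.
Trough 51.7 mg/L vs MEC 65 mg/L: subtherapeutic.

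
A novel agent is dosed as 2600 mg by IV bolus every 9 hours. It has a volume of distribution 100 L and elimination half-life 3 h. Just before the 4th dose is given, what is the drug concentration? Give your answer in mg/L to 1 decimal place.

f = (1/2)^(τ/t½) = (1/2)^(9/3) ≈ 0.1250.
C₀ = D/Vd = 2600/100 ≈ 26.000 mg/L.
Before the 4th dose, 3 doses have been given. Superposition: Cmin = C₀·(f + f² + … + f^3).
≈ 26.000 × (0.1250 + 0.0156 + 0.0020) ≈ 26.000 × 0.1426 ≈ 3.708 mg/L.

3.7 mg/L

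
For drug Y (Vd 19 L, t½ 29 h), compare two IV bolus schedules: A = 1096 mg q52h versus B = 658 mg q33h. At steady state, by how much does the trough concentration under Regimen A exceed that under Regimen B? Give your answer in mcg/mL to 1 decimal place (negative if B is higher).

-5.4 mcg/mL

Regimen A: f = (1/2)^(52/29) ≈ 0.2886; Cmin,ss = (1096/19)·f/(1−f) ≈ 23.401 mcg/mL.
Regimen B: f = (1/2)^(33/29) ≈ 0.4544; Cmin,ss = (658/19)·f/(1−f) ≈ 28.843 mcg/mL.
Difference ≈ 23.401 − 28.843 ≈ -5.442 mcg/mL.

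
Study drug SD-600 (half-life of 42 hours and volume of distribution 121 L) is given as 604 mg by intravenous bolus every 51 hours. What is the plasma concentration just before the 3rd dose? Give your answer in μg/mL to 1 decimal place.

3.1 μg/mL

f = (1/2)^(τ/t½) = (1/2)^(51/42) ≈ 0.4310.
C₀ = D/Vd = 604/121 ≈ 4.992 μg/mL.
Before the 3rd dose, 2 doses have been given. Superposition: Cmin = C₀·(f + f²).
≈ 4.992 × (0.4310 + 0.1858) ≈ 4.992 × 0.6168 ≈ 3.079 μg/mL.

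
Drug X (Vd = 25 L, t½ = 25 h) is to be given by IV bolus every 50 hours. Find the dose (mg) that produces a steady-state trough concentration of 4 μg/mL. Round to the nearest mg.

τ/t½ = 50/25 ≈ 2, so f = (1/2)^(50/25) ≈ 0.250000.
Cmin,ss = (D/Vd)·f/(1−f), so D = Cmin,ss·Vd·(1−f)/f.
D = 4 × 25 × (1−f)/f ≈ 4 × 25 × 3.00000 ≈ 300.00 mg.

300 mg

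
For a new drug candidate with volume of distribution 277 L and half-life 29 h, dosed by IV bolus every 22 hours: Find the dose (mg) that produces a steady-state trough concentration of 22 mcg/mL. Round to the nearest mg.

τ/t½ = 22/29 ≈ 0.75862, so f = (1/2)^(22/29) ≈ 0.591061.
Cmin,ss = (D/Vd)·f/(1−f), so D = Cmin,ss·Vd·(1−f)/f.
D = 22 × 277 × (1−f)/f ≈ 22 × 277 × 0.69187 ≈ 4216.26 mg.

4216 mg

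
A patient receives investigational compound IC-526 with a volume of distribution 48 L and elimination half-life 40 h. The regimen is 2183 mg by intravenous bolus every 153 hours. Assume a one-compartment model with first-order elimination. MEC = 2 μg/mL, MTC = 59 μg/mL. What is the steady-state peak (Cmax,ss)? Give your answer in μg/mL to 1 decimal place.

Over one 153-h interval, 153/40 ≈ 3.825 half-lives elapse, leaving f ≈ 0.0706 of each dose.
Accumulation ratio R = 1/(1 − f) ≈ 1/0.9294 ≈ 1.0760.
Each bolus raises the concentration by D/Vd = 2183/48 ≈ 45.479 μg/mL.
Steady-state peak Cmax,ss = C₀·R ≈ 45.479 × 1.0760 ≈ 48.935 μg/mL.
Peak 48.9 μg/mL vs MTC 59 μg/mL: below toxic threshold.

48.9 μg/mL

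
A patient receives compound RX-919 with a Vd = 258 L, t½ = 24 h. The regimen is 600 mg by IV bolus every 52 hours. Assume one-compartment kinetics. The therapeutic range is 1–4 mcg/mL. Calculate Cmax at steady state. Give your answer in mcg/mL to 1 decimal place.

Over one 52-h interval, 52/24 ≈ 2.1667 half-lives elapse, leaving f ≈ 0.2227 of each dose.
At steady state, accumulation factor R = 1/(1 − e^(−kτ)) ≈ 1.2865.
Single-dose peak C₀ = D/Vd = 600/258 ≈ 2.326 mcg/mL.
Steady-state peak Cmax,ss = C₀·R ≈ 2.326 × 1.2865 ≈ 2.992 mcg/mL.
Peak 3.0 mcg/mL vs MTC 4 mcg/mL: below toxic threshold.

3.0 mcg/mL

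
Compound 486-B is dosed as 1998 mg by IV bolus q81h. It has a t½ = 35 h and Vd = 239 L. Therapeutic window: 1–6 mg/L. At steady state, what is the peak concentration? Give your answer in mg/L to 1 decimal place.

k = ln2/t½ = ln2/35 ≈ 0.019804 h⁻¹; fraction remaining f = e^(−kτ) = e^(−0.019804×81) ≈ 0.2011.
Accumulation ratio R = 1/(1 − f) ≈ 1/0.7989 ≈ 1.2517.
Single-dose peak C₀ = D/Vd = 1998/239 ≈ 8.360 mg/L.
Cmax,ss = C₀/(1 − f) ≈ 8.360/0.7989 ≈ 10.464 mg/L.
Peak 10.5 mg/L vs MTC 6 mg/L: exceeds toxic threshold.

10.5 mg/L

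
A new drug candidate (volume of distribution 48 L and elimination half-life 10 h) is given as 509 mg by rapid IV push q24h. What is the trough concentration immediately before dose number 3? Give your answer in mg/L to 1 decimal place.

f = (1/2)^(τ/t½) = (1/2)^(24/10) ≈ 0.1895.
C₀ = D/Vd = 509/48 ≈ 10.604 mg/L.
Before the 3rd dose, 2 doses have been given. Superposition: Cmin = C₀·(f + f²).
≈ 10.604 × (0.1895 + 0.0359) ≈ 10.604 × 0.2254 ≈ 2.390 mg/L.

2.4 mg/L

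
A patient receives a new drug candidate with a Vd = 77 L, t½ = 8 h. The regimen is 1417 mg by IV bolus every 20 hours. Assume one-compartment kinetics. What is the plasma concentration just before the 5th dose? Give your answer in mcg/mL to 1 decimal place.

3.9 mcg/mL

f = (1/2)^(τ/t½) = (1/2)^(20/8) ≈ 0.1768.
C₀ = D/Vd = 1417/77 ≈ 18.403 mcg/mL.
Before the 5th dose, 4 doses have been given. Superposition: Cmin = C₀·(f + f² + … + f^4).
≈ 18.403 × (0.1768 + 0.0313 + 0.0055 + 0.0010) ≈ 18.403 × 0.2146 ≈ 3.949 mcg/mL.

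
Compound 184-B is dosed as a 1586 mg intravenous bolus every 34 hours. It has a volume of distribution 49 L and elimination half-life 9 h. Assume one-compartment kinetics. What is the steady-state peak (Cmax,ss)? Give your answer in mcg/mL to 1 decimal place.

34.9 mcg/mL

Over one 34-h interval, 34/9 ≈ 3.7778 half-lives elapse, leaving f ≈ 0.0729 of each dose.
At steady state, accumulation factor R = 1/(1 − e^(−kτ)) ≈ 1.0786.
Each bolus raises the concentration by D/Vd = 1586/49 ≈ 32.367 mcg/mL.
Cmax,ss = C₀/(1 − f) ≈ 32.367/0.9271 ≈ 34.912 mcg/mL.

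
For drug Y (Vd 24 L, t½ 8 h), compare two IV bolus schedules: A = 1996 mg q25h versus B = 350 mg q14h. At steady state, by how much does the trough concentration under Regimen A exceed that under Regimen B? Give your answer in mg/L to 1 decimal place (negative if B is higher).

Regimen A: f = (1/2)^(25/8) ≈ 0.1146; Cmin,ss = (1996/24)·f/(1−f) ≈ 10.765 mg/L.
Regimen B: f = (1/2)^(14/8) ≈ 0.2973; Cmin,ss = (350/24)·f/(1−f) ≈ 6.170 mg/L.
Difference ≈ 10.765 − 6.170 ≈ 4.595 mg/L.

4.6 mg/L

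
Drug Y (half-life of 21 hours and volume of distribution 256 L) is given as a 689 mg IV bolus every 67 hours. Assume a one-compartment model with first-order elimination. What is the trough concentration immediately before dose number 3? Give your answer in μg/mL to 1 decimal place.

0.3 μg/mL

f = (1/2)^(τ/t½) = (1/2)^(67/21) ≈ 0.1095.
C₀ = D/Vd = 689/256 ≈ 2.691 μg/mL.
Before the 3rd dose, 2 doses have been given. Superposition: Cmin = C₀·(f + f²).
≈ 2.691 × (0.1095 + 0.0120) ≈ 2.691 × 0.1215 ≈ 0.327 μg/mL.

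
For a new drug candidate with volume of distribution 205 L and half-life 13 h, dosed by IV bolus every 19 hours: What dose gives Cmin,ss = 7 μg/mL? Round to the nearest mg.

2517 mg

τ/t½ = 19/13 ≈ 1.4615, so f = (1/2)^(19/13) ≈ 0.363106.
Cmin,ss = (D/Vd)·f/(1−f), so D = Cmin,ss·Vd·(1−f)/f.
D = 7 × 205 × (1−f)/f ≈ 7 × 205 × 1.75402 ≈ 2517.02 mg.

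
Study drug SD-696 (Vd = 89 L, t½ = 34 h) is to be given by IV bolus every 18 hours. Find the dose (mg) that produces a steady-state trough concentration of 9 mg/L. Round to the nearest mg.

τ/t½ = 18/34 ≈ 0.52941, so f = (1/2)^(18/34) ≈ 0.692837.
Cmin,ss = (D/Vd)·f/(1−f), so D = Cmin,ss·Vd·(1−f)/f.
D = 9 × 89 × (1−f)/f ≈ 9 × 89 × 0.44334 ≈ 355.12 mg.

355 mg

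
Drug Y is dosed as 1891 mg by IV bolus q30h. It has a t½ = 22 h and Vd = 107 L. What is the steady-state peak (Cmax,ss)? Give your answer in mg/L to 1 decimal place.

28.9 mg/L

τ/t½ = 30/22 ≈ 1.3636, so fraction remaining f = (1/2)^(30/22) ≈ 0.3886.
At steady state, accumulation factor R = 1/(1 − e^(−kτ)) ≈ 1.6356.
Single-dose peak C₀ = D/Vd = 1891/107 ≈ 17.673 mg/L.
Cmax,ss = C₀/(1 − f) ≈ 17.673/0.6114 ≈ 28.906 mg/L.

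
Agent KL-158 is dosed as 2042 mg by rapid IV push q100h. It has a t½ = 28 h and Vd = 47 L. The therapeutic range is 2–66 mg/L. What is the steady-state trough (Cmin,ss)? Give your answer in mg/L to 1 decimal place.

k = ln2/t½ = ln2/28 ≈ 0.024755 h⁻¹; fraction remaining f = e^(−kτ) = e^(−0.024755×100) ≈ 0.0841.
At steady state, accumulation factor R = 1/(1 − e^(−kτ)) ≈ 1.0918.
Each bolus raises the concentration by D/Vd = 2042/47 ≈ 43.447 mg/L.
Cmax,ss = C₀/(1 − f) ≈ 43.447/0.9159 ≈ 47.436 mg/L.
Steady-state trough Cmin,ss = Cmax,ss·f ≈ 47.436 × 0.0841 ≈ 3.989 mg/L.
Trough 4.0 mg/L vs MEC 2 mg/L: adequate.

4.0 mg/L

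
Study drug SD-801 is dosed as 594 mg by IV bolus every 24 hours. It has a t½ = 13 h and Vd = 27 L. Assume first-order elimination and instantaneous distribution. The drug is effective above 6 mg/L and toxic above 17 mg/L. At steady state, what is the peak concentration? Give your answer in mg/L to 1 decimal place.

k = ln2/t½ = ln2/13 ≈ 0.053319 h⁻¹; fraction remaining f = e^(−kτ) = e^(−0.053319×24) ≈ 0.2781.
At steady state, accumulation factor R = 1/(1 − e^(−kτ)) ≈ 1.3852.
Single-dose peak C₀ = D/Vd = 594/27 ≈ 22.000 mg/L.
Cmax,ss = C₀/(1 − f) ≈ 22.000/0.7219 ≈ 30.475 mg/L.
Peak 30.5 mg/L vs MTC 17 mg/L: exceeds toxic threshold.

30.5 mg/L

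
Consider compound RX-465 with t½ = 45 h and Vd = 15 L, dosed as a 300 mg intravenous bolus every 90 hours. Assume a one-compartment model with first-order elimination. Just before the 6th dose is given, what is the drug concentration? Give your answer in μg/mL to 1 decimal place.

f = (1/2)^(τ/t½) = (1/2)^(90/45) ≈ 0.2500.
C₀ = D/Vd = 300/15 ≈ 20.000 μg/mL.
Before the 6th dose, 5 doses have been given. Superposition: Cmin = C₀·(f + f² + … + f^5).
≈ 20.000 × (0.2500 + 0.0625 + 0.0156 + 0.0039 + 0.0010) ≈ 20.000 × 0.3330 ≈ 6.660 μg/mL.

6.7 μg/mL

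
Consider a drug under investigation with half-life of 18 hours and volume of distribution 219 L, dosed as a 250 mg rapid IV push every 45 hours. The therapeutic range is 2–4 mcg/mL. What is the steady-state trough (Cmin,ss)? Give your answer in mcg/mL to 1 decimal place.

τ/t½ = 45/18 ≈ 2.5, so fraction remaining f = (1/2)^(45/18) ≈ 0.1768.
At steady state, accumulation factor R = 1/(1 − e^(−kτ)) ≈ 1.2148.
Single-dose peak C₀ = D/Vd = 250/219 ≈ 1.142 mcg/mL.
Steady-state peak Cmax,ss = C₀·R ≈ 1.142 × 1.2148 ≈ 1.387 mcg/mL.
Steady-state trough Cmin,ss = Cmax,ss·f ≈ 1.387 × 0.1768 ≈ 0.245 mcg/mL.
Trough 0.2 mcg/mL vs MEC 2 mcg/mL: subtherapeutic.

0.2 mcg/mL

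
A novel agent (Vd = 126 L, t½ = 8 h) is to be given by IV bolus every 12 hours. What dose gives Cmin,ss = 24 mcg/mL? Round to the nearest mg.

5529 mg

τ/t½ = 12/8 ≈ 1.5, so f = (1/2)^(12/8) ≈ 0.353553.
Cmin,ss = (D/Vd)·f/(1−f), so D = Cmin,ss·Vd·(1−f)/f.
D = 24 × 126 × (1−f)/f ≈ 24 × 126 × 1.82843 ≈ 5529.17 mg.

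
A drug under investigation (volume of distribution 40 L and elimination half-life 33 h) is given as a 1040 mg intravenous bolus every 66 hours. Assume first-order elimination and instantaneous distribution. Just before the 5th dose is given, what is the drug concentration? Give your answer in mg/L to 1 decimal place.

8.6 mg/L

f = (1/2)^(τ/t½) = (1/2)^(66/33) ≈ 0.2500.
C₀ = D/Vd = 1040/40 ≈ 26.000 mg/L.
Before the 5th dose, 4 doses have been given. Superposition: Cmin = C₀·(f + f² + … + f^4).
≈ 26.000 × (0.2500 + 0.0625 + 0.0156 + 0.0039) ≈ 26.000 × 0.3320 ≈ 8.632 mg/L.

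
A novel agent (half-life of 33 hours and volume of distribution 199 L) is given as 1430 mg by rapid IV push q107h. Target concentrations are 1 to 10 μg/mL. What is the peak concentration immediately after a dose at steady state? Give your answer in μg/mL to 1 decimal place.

Over one 107-h interval, 107/33 ≈ 3.2424 half-lives elapse, leaving f ≈ 0.1057 of each dose.
Accumulation ratio R = 1/(1 − f) ≈ 1/0.8943 ≈ 1.1182.
Each bolus raises the concentration by D/Vd = 1430/199 ≈ 7.186 μg/mL.
Cmax,ss = C₀/(1 − f) ≈ 7.186/0.8943 ≈ 8.035 μg/mL.
Peak 8.0 μg/mL vs MTC 10 μg/mL: below toxic threshold.

8.0 μg/mL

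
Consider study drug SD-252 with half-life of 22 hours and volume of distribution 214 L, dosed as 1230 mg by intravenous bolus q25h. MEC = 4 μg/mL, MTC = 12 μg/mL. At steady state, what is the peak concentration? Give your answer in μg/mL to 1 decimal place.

10.5 μg/mL

k = ln2/t½ = ln2/22 ≈ 0.031507 h⁻¹; fraction remaining f = e^(−kτ) = e^(−0.031507×25) ≈ 0.4549.
Accumulation ratio R = 1/(1 − f) ≈ 1/0.5451 ≈ 1.8345.
Single-dose peak C₀ = D/Vd = 1230/214 ≈ 5.748 μg/mL.
Steady-state peak Cmax,ss = C₀·R ≈ 5.748 × 1.8345 ≈ 10.545 μg/mL.
Peak 10.5 μg/mL vs MTC 12 μg/mL: below toxic threshold.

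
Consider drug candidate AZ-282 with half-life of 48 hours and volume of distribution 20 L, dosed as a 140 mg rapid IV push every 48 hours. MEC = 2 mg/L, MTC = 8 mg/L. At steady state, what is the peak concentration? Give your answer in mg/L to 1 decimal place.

14.0 mg/L

τ = 48 h = 1 half-life, so f = (1/2)^1 = 0.5.
Accumulation ratio R = 1/(1 − f) = 1/0.5 = 2/1.
Single-dose peak C₀ = D/Vd = 140/20 = 7 mg/L.
Steady-state peak Cmax,ss = C₀·R = 7 × 2/1 ≈ 14.000 mg/L.
Peak 14.0 mg/L vs MTC 8 mg/L: exceeds toxic threshold.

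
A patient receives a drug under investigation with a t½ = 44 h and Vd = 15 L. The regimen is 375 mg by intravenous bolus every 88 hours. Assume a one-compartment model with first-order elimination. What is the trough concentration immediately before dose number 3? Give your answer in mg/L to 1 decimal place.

f = (1/2)^(τ/t½) = (1/2)^(88/44) ≈ 0.2500.
C₀ = D/Vd = 375/15 ≈ 25.000 mg/L.
Before the 3rd dose, 2 doses have been given. Superposition: Cmin = C₀·(f + f²).
≈ 25.000 × (0.2500 + 0.0625) ≈ 25.000 × 0.3125 ≈ 7.812 mg/L.

7.8 mg/L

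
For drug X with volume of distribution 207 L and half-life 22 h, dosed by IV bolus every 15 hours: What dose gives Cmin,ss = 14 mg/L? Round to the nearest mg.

τ/t½ = 15/22 ≈ 0.68182, so f = (1/2)^(15/22) ≈ 0.623379.
Cmin,ss = (D/Vd)·f/(1−f), so D = Cmin,ss·Vd·(1−f)/f.
D = 14 × 207 × (1−f)/f ≈ 14 × 207 × 0.60416 ≈ 1750.86 mg.

1751 mg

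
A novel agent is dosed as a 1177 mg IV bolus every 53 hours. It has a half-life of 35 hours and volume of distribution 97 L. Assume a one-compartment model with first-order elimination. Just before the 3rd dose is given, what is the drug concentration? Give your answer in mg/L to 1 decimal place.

5.7 mg/L

f = (1/2)^(τ/t½) = (1/2)^(53/35) ≈ 0.3501.
C₀ = D/Vd = 1177/97 ≈ 12.134 mg/L.
Before the 3rd dose, 2 doses have been given. Superposition: Cmin = C₀·(f + f²).
≈ 12.134 × (0.3501 + 0.1226) ≈ 12.134 × 0.4727 ≈ 5.736 mg/L.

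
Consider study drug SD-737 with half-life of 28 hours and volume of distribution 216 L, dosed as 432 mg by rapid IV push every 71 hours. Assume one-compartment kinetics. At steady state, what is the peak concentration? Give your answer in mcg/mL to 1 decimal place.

2.4 mcg/mL

Over one 71-h interval, 71/28 ≈ 2.5357 half-lives elapse, leaving f ≈ 0.1725 of each dose.
At steady state, accumulation factor R = 1/(1 − e^(−kτ)) ≈ 1.2085.
Each bolus raises the concentration by D/Vd = 432/216 ≈ 2.000 mcg/mL.
Steady-state peak Cmax,ss = C₀·R ≈ 2.000 × 1.2085 ≈ 2.417 mcg/mL.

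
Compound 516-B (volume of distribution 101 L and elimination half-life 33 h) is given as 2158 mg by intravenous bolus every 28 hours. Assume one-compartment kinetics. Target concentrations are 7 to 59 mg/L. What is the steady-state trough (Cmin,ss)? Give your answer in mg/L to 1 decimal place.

26.7 mg/L

Over one 28-h interval, 28/33 ≈ 0.84848 half-lives elapse, leaving f ≈ 0.5554 of each dose.
At steady state, accumulation factor R = 1/(1 − e^(−kτ)) ≈ 2.2492.
Single-dose peak C₀ = D/Vd = 2158/101 ≈ 21.366 mg/L.
Cmax,ss = C₀/(1 − f) ≈ 21.366/0.4446 ≈ 48.057 mg/L.
One interval later, Cmin,ss = Cmax,ss·e^(−kτ) ≈ 48.057 × 0.5554 ≈ 26.691 mg/L.
Trough 26.7 mg/L vs MEC 7 mg/L: adequate.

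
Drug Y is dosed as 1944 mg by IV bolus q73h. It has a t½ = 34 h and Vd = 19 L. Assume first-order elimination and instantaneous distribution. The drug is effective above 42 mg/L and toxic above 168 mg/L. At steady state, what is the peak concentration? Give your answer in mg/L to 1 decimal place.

Over one 73-h interval, 73/34 ≈ 2.1471 half-lives elapse, leaving f ≈ 0.2258 of each dose.
Accumulation ratio R = 1/(1 − f) ≈ 1/0.7742 ≈ 1.2917.
Single-dose peak C₀ = D/Vd = 1944/19 ≈ 102.316 mg/L.
Cmax,ss = C₀/(1 − f) ≈ 102.316/0.7742 ≈ 132.157 mg/L.
Peak 132.2 mg/L vs MTC 168 mg/L: below toxic threshold.

132.2 mg/L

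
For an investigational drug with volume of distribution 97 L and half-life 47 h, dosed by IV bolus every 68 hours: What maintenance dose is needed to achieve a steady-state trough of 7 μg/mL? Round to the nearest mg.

τ/t½ = 68/47 ≈ 1.4468, so f = (1/2)^(68/47) ≈ 0.366832.
Cmin,ss = (D/Vd)·f/(1−f), so D = Cmin,ss·Vd·(1−f)/f.
D = 7 × 97 × (1−f)/f ≈ 7 × 97 × 1.72604 ≈ 1171.98 mg.

1172 mg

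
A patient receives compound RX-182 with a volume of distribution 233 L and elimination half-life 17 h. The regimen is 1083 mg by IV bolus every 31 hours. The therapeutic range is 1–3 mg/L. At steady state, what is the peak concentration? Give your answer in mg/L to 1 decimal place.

Over one 31-h interval, 31/17 ≈ 1.8235 half-lives elapse, leaving f ≈ 0.2825 of each dose.
Accumulation ratio R = 1/(1 − f) ≈ 1/0.7175 ≈ 1.3937.
Each bolus raises the concentration by D/Vd = 1083/233 ≈ 4.648 mg/L.
Steady-state peak Cmax,ss = C₀·R ≈ 4.648 × 1.3937 ≈ 6.478 mg/L.
Peak 6.5 mg/L vs MTC 3 mg/L: exceeds toxic threshold.

6.5 mg/L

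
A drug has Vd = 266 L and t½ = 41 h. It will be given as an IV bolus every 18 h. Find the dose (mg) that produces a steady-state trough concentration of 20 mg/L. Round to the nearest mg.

τ/t½ = 18/41 ≈ 0.43902, so f = (1/2)^(18/41) ≈ 0.737633.
Cmin,ss = (D/Vd)·f/(1−f), so D = Cmin,ss·Vd·(1−f)/f.
D = 20 × 266 × (1−f)/f ≈ 20 × 266 × 0.35569 ≈ 1892.27 mg.

1892 mg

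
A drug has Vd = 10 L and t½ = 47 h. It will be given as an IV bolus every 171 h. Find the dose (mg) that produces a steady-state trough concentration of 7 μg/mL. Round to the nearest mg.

τ/t½ = 171/47 ≈ 3.6383, so f = (1/2)^(171/47) ≈ 0.080309.
Cmin,ss = (D/Vd)·f/(1−f), so D = Cmin,ss·Vd·(1−f)/f.
D = 7 × 10 × (1−f)/f ≈ 7 × 10 × 11.45190 ≈ 801.63 mg.

802 mg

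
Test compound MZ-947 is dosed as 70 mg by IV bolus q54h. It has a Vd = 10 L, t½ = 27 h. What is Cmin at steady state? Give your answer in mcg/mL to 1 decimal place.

2.3 mcg/mL

The dosing interval is 2 half-lives, so f = 2^(−2) = 0.25.
Accumulation ratio R = 1/(1 − f) = 1/0.75 = 4/3.
Single-dose peak C₀ = D/Vd = 70/10 = 7 mcg/mL.
Steady-state peak Cmax,ss = C₀·R = 7 × 4/3 ≈ 9.333 mcg/mL.
Steady-state trough Cmin,ss = Cmax,ss·f ≈ 9.333 × 0.25 ≈ 2.333 mcg/mL.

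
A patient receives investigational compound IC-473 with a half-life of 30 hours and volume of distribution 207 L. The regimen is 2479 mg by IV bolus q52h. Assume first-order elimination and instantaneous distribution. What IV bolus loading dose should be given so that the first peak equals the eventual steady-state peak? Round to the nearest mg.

f = (1/2)^(52/30) ≈ 0.300756; accumulation ratio R = 1/(1−f) ≈ 1.43012.
Loading dose to hit Cmax,ss on first dose: D_load = D_maint·R ≈ 2479 × 1.43012 ≈ 3545.27 mg.

3545 mg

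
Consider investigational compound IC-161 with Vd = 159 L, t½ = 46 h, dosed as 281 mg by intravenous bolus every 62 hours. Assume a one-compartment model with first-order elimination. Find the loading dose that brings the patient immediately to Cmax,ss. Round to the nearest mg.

f = (1/2)^(62/46) ≈ 0.392884; accumulation ratio R = 1/(1−f) ≈ 1.64713.
Loading dose to hit Cmax,ss on first dose: D_load = D_maint·R ≈ 281 × 1.64713 ≈ 462.84 mg.

463 mg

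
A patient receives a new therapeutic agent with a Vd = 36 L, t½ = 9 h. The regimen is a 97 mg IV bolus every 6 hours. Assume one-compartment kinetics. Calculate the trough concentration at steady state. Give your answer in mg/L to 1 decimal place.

Over one 6-h interval, 6/9 ≈ 0.66667 half-lives elapse, leaving f ≈ 0.6300 of each dose.
Each bolus raises the concentration by D/Vd = 97/36 ≈ 2.694 mg/L.
Steady-state trough Cmin,ss = C₀·f/(1−f) ≈ 2.694 × 0.6300/0.3700 ≈ 4.587 mg/L.

4.6 mg/L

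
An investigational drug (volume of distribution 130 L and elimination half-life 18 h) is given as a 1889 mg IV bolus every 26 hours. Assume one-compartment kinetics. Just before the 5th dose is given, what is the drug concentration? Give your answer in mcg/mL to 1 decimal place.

f = (1/2)^(τ/t½) = (1/2)^(26/18) ≈ 0.3674.
C₀ = D/Vd = 1889/130 ≈ 14.531 mcg/mL.
Before the 5th dose, 4 doses have been given. Superposition: Cmin = C₀·(f + f² + … + f^4).
≈ 14.531 × (0.3674 + 0.1350 + 0.0496 + 0.0182) ≈ 14.531 × 0.5702 ≈ 8.286 mcg/mL.

8.3 mcg/mL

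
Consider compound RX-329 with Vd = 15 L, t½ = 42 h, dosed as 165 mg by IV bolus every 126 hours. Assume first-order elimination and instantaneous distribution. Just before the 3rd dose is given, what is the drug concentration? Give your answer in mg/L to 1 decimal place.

1.5 mg/L

f = (1/2)^(τ/t½) = (1/2)^(126/42) ≈ 0.1250.
C₀ = D/Vd = 165/15 ≈ 11.000 mg/L.
Before the 3rd dose, 2 doses have been given. Superposition: Cmin = C₀·(f + f²).
≈ 11.000 × (0.1250 + 0.0156) ≈ 11.000 × 0.1406 ≈ 1.547 mg/L.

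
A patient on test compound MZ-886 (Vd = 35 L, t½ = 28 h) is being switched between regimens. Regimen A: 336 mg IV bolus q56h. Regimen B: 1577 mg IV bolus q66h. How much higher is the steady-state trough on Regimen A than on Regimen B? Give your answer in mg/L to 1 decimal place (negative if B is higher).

Regimen A: f = (1/2)^(56/28) ≈ 0.2500; Cmin,ss = (336/35)·f/(1−f) ≈ 3.200 mg/L.
Regimen B: f = (1/2)^(66/28) ≈ 0.1952; Cmin,ss = (1577/35)·f/(1−f) ≈ 10.928 mg/L.
Difference ≈ 3.200 − 10.928 ≈ -7.728 mg/L.

-7.7 mg/L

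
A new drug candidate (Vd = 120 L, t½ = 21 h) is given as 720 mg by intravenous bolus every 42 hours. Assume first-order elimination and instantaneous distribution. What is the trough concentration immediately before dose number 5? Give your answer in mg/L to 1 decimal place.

2.0 mg/L

f = (1/2)^(τ/t½) = (1/2)^(42/21) ≈ 0.2500.
C₀ = D/Vd = 720/120 ≈ 6.000 mg/L.
Before the 5th dose, 4 doses have been given. Superposition: Cmin = C₀·(f + f² + … + f^4).
≈ 6.000 × (0.2500 + 0.0625 + 0.0156 + 0.0039) ≈ 6.000 × 0.3320 ≈ 1.992 mg/L.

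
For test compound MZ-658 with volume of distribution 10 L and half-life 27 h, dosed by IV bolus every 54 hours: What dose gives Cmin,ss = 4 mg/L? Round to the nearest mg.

120 mg

τ/t½ = 54/27 ≈ 2, so f = (1/2)^(54/27) ≈ 0.250000.
Cmin,ss = (D/Vd)·f/(1−f), so D = Cmin,ss·Vd·(1−f)/f.
D = 4 × 10 × (1−f)/f ≈ 4 × 10 × 3.00000 ≈ 120.00 mg.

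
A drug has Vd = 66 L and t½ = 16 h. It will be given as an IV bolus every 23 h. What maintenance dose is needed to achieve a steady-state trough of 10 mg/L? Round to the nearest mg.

1128 mg

τ/t½ = 23/16 ≈ 1.4375, so f = (1/2)^(23/16) ≈ 0.369207.
Cmin,ss = (D/Vd)·f/(1−f), so D = Cmin,ss·Vd·(1−f)/f.
D = 10 × 66 × (1−f)/f ≈ 10 × 66 × 1.70851 ≈ 1127.62 mg.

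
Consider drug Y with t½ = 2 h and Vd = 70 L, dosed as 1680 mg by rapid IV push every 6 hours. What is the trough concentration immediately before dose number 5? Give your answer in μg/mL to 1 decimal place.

f = (1/2)^(τ/t½) = (1/2)^(6/2) ≈ 0.1250.
C₀ = D/Vd = 1680/70 ≈ 24.000 μg/mL.
Before the 5th dose, 4 doses have been given. Superposition: Cmin = C₀·(f + f² + … + f^4).
≈ 24.000 × (0.1250 + 0.0156 + 0.0020 + 0.0002) ≈ 24.000 × 0.1428 ≈ 3.427 μg/mL.

3.4 μg/mL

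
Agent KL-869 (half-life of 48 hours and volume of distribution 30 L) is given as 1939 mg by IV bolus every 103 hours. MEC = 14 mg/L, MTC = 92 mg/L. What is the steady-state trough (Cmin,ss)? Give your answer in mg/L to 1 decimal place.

18.9 mg/L

τ/t½ = 103/48 ≈ 2.1458, so fraction remaining f = (1/2)^(103/48) ≈ 0.2260.
At steady state, accumulation factor R = 1/(1 − e^(−kτ)) ≈ 1.2920.
Single-dose peak C₀ = D/Vd = 1939/30 ≈ 64.633 mg/L.
Cmax,ss = C₀/(1 − f) ≈ 64.633/0.7740 ≈ 83.505 mg/L.
Steady-state trough Cmin,ss = Cmax,ss·f ≈ 83.505 × 0.2260 ≈ 18.872 mg/L.
Trough 18.9 mg/L vs MEC 14 mg/L: adequate.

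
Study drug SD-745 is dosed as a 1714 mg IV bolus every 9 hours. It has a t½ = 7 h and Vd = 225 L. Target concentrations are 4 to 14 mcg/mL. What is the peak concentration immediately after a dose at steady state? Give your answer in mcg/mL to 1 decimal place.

Over one 9-h interval, 9/7 ≈ 1.2857 half-lives elapse, leaving f ≈ 0.4102 of each dose.
Accumulation ratio R = 1/(1 − f) ≈ 1/0.5898 ≈ 1.6955.
Single-dose peak C₀ = D/Vd = 1714/225 ≈ 7.618 mcg/mL.
Steady-state peak Cmax,ss = C₀·R ≈ 7.618 × 1.6955 ≈ 12.916 mcg/mL.
Peak 12.9 mcg/mL vs MTC 14 mcg/mL: below toxic threshold.

12.9 mcg/mL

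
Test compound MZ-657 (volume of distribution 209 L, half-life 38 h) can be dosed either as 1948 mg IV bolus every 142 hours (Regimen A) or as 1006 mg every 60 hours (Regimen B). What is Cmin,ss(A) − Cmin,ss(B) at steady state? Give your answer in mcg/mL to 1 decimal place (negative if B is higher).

-1.7 mcg/mL

Regimen A: f = (1/2)^(142/38) ≈ 0.0750; Cmin,ss = (1948/209)·f/(1−f) ≈ 0.756 mcg/mL.
Regimen B: f = (1/2)^(60/38) ≈ 0.3347; Cmin,ss = (1006/209)·f/(1−f) ≈ 2.422 mcg/mL.
Difference ≈ 0.756 − 2.422 ≈ -1.666 mcg/mL.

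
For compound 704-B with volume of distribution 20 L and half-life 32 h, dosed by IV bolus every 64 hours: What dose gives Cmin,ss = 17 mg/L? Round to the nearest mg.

1020 mg

τ/t½ = 64/32 ≈ 2, so f = (1/2)^(64/32) ≈ 0.250000.
Cmin,ss = (D/Vd)·f/(1−f), so D = Cmin,ss·Vd·(1−f)/f.
D = 17 × 20 × (1−f)/f ≈ 17 × 20 × 3.00000 ≈ 1020.00 mg.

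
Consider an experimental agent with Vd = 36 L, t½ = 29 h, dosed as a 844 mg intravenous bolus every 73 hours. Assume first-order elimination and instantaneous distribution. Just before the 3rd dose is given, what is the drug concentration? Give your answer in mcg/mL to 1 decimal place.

4.8 mcg/mL

f = (1/2)^(τ/t½) = (1/2)^(73/29) ≈ 0.1747.
C₀ = D/Vd = 844/36 ≈ 23.444 mcg/mL.
Before the 3rd dose, 2 doses have been given. Superposition: Cmin = C₀·(f + f²).
≈ 23.444 × (0.1747 + 0.0305) ≈ 23.444 × 0.2052 ≈ 4.811 mcg/mL.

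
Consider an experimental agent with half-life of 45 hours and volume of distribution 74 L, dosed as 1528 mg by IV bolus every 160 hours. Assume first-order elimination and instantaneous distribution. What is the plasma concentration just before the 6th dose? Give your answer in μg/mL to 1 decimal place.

f = (1/2)^(τ/t½) = (1/2)^(160/45) ≈ 0.0850.
C₀ = D/Vd = 1528/74 ≈ 20.649 μg/mL.
Before the 6th dose, 5 doses have been given. Superposition: Cmin = C₀·(f + f² + … + f^5).
≈ 20.649 × (0.0850 + 0.0072 + 0.0006 + 0.0001 + 0.0000) ≈ 20.649 × 0.0929 ≈ 1.918 μg/mL.

1.9 μg/mL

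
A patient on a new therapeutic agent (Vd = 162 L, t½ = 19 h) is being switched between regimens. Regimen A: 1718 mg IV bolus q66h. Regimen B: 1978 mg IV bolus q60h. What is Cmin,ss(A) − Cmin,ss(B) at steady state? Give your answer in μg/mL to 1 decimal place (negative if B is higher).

-0.5 μg/mL

Regimen A: f = (1/2)^(66/19) ≈ 0.0900; Cmin,ss = (1718/162)·f/(1−f) ≈ 1.049 μg/mL.
Regimen B: f = (1/2)^(60/19) ≈ 0.1120; Cmin,ss = (1978/162)·f/(1−f) ≈ 1.540 μg/mL.
Difference ≈ 1.049 − 1.540 ≈ -0.491 μg/mL.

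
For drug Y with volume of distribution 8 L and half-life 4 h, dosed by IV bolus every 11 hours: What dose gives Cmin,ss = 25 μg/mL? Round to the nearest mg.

1145 mg

τ/t½ = 11/4 ≈ 2.75, so f = (1/2)^(11/4) ≈ 0.148651.
Cmin,ss = (D/Vd)·f/(1−f), so D = Cmin,ss·Vd·(1−f)/f.
D = 25 × 8 × (1−f)/f ≈ 25 × 8 × 5.72717 ≈ 1145.43 mg.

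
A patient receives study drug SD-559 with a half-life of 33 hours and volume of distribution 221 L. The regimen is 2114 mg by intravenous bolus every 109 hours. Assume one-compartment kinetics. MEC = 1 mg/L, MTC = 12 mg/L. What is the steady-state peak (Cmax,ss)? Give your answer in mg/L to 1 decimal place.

10.6 mg/L

Over one 109-h interval, 109/33 ≈ 3.303 half-lives elapse, leaving f ≈ 0.1013 of each dose.
Accumulation ratio R = 1/(1 − f) ≈ 1/0.8987 ≈ 1.1127.
Single-dose peak C₀ = D/Vd = 2114/221 ≈ 9.566 mg/L.
Steady-state peak Cmax,ss = C₀·R ≈ 9.566 × 1.1127 ≈ 10.644 mg/L.
Peak 10.6 mg/L vs MTC 12 mg/L: below toxic threshold.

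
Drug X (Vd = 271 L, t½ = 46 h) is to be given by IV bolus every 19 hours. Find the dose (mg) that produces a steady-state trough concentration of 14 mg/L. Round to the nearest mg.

1258 mg

τ/t½ = 19/46 ≈ 0.41304, so f = (1/2)^(19/46) ≈ 0.751037.
Cmin,ss = (D/Vd)·f/(1−f), so D = Cmin,ss·Vd·(1−f)/f.
D = 14 × 271 × (1−f)/f ≈ 14 × 271 × 0.33149 ≈ 1257.67 mg.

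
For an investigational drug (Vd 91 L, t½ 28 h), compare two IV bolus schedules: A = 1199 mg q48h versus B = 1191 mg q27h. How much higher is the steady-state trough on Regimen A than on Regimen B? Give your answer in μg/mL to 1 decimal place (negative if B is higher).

Regimen A: f = (1/2)^(48/28) ≈ 0.3048; Cmin,ss = (1199/91)·f/(1−f) ≈ 5.777 μg/mL.
Regimen B: f = (1/2)^(27/28) ≈ 0.5125; Cmin,ss = (1191/91)·f/(1−f) ≈ 13.759 μg/mL.
Difference ≈ 5.777 − 13.759 ≈ -7.982 μg/mL.

-8.0 μg/mL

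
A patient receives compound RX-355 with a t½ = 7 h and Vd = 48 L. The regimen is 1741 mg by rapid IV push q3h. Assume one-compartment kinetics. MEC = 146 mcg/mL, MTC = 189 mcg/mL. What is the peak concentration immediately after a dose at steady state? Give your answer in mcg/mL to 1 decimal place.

Over one 3-h interval, 3/7 ≈ 0.42857 half-lives elapse, leaving f ≈ 0.7430 of each dose.
At steady state, accumulation factor R = 1/(1 − e^(−kτ)) ≈ 3.8911.
Single-dose peak C₀ = D/Vd = 1741/48 ≈ 36.271 mcg/mL.
Steady-state peak Cmax,ss = C₀·R ≈ 36.271 × 3.8911 ≈ 141.134 mcg/mL.
Peak 141.1 mcg/mL vs MTC 189 mcg/mL: below toxic threshold.

141.1 mcg/mL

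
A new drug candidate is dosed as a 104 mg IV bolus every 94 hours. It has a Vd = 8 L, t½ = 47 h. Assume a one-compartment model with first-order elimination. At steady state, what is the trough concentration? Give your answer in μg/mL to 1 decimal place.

4.3 μg/mL

τ = 94 h = 2 half-lives, so f = (1/2)^2 = 0.25.
At steady state, R = 1/(1 − 0.25) = 4/3.
Single-dose peak C₀ = D/Vd = 104/8 = 13 μg/mL.
Steady-state peak Cmax,ss = C₀·R = 13 × 4/3 ≈ 17.333 μg/mL.
Steady-state trough Cmin,ss = Cmax,ss·f ≈ 17.333 × 0.25 ≈ 4.333 μg/mL.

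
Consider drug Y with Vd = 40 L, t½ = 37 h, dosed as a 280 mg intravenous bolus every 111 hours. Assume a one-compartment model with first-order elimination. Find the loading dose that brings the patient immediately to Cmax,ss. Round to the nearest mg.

320 mg

f = (1/2)^(111/37) ≈ 0.125000; accumulation ratio R = 1/(1−f) ≈ 1.14286.
Loading dose to hit Cmax,ss on first dose: D_load = D_maint·R ≈ 280 × 1.14286 ≈ 320.00 mg.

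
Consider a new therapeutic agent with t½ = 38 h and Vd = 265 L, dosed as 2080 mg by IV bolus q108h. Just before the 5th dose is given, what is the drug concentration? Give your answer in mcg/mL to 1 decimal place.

1.3 mcg/mL

f = (1/2)^(τ/t½) = (1/2)^(108/38) ≈ 0.1395.
C₀ = D/Vd = 2080/265 ≈ 7.849 mcg/mL.
Before the 5th dose, 4 doses have been given. Superposition: Cmin = C₀·(f + f² + … + f^4).
≈ 7.849 × (0.1395 + 0.0195 + 0.0027 + 0.0004) ≈ 7.849 × 0.1621 ≈ 1.272 mcg/mL.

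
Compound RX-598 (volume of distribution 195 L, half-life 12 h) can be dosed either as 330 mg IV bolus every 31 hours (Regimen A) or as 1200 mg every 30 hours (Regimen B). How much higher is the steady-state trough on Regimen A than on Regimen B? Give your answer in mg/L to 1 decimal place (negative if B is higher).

Regimen A: f = (1/2)^(31/12) ≈ 0.1669; Cmin,ss = (330/195)·f/(1−f) ≈ 0.339 mg/L.
Regimen B: f = (1/2)^(30/12) ≈ 0.1768; Cmin,ss = (1200/195)·f/(1−f) ≈ 1.322 mg/L.
Difference ≈ 0.339 − 1.322 ≈ -0.983 mg/L.

-1.0 mg/L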